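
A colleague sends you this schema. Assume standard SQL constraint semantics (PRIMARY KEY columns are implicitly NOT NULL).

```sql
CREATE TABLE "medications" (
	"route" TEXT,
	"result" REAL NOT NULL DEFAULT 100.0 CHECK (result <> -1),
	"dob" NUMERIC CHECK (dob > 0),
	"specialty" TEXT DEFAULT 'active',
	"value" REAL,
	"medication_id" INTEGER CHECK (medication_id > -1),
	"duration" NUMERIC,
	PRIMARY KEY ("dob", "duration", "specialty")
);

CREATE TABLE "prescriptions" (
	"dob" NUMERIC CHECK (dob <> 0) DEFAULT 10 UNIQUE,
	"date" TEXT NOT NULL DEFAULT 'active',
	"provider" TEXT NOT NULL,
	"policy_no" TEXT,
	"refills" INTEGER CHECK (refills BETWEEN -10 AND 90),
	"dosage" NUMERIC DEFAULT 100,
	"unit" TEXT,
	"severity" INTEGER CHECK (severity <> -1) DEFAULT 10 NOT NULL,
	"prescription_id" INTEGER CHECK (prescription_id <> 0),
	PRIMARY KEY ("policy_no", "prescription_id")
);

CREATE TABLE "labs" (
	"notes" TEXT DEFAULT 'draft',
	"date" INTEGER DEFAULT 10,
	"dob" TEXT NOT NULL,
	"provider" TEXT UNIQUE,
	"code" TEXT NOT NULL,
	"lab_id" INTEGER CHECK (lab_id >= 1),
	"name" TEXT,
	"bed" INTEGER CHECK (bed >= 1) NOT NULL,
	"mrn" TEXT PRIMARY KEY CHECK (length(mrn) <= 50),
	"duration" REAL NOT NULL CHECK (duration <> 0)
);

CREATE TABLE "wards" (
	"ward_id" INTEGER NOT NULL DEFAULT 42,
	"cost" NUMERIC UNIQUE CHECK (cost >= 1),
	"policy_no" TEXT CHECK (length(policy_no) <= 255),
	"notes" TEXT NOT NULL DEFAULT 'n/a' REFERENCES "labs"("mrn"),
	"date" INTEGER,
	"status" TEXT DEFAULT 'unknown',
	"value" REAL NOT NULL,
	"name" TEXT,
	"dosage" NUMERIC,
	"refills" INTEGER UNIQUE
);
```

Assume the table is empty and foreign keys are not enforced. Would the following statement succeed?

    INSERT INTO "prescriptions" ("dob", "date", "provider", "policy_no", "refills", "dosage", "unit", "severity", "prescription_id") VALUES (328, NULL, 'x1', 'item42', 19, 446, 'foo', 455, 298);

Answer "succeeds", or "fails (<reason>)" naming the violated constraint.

date is explicitly set to NULL, but date is declared NOT NULL.

fails (NOT NULL on date)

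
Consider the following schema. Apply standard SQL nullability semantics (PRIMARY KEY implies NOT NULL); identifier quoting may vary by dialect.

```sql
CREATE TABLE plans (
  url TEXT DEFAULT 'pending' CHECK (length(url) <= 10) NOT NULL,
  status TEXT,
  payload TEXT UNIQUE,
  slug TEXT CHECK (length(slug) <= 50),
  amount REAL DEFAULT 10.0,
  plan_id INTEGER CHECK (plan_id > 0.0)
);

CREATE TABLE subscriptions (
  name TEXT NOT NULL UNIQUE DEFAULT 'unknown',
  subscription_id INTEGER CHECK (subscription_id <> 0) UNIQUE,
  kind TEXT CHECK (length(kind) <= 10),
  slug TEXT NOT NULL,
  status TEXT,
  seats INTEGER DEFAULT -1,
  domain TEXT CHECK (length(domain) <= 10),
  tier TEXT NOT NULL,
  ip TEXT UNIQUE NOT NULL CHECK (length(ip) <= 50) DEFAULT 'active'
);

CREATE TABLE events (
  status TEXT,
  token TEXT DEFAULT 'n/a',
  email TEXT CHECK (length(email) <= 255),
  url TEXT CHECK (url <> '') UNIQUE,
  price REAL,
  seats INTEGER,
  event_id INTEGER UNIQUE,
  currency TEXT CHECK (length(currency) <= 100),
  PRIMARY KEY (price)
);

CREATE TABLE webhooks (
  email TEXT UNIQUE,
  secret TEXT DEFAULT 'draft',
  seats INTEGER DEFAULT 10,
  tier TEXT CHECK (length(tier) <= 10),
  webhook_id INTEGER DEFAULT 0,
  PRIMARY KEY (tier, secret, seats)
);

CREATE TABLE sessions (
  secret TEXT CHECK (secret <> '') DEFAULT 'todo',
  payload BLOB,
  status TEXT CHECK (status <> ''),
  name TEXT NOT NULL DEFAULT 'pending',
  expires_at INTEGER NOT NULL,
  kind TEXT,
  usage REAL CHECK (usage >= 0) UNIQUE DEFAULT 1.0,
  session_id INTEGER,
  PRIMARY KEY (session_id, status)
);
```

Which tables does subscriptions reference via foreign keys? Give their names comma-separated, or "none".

none

No column in subscriptions has a REFERENCES clause.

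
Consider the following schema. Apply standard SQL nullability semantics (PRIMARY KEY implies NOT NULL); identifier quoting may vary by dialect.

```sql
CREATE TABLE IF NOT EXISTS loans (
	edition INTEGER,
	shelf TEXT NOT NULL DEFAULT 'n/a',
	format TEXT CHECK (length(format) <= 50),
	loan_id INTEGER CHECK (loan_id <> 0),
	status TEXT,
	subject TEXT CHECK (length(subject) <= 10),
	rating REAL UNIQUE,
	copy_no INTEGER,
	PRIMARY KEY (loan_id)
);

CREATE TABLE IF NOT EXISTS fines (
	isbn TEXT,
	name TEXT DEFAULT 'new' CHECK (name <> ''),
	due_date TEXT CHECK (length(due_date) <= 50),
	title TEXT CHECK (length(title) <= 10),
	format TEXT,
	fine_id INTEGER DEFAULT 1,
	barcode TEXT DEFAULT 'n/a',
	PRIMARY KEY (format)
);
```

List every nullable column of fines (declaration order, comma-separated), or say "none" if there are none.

- isbn: no NOT NULL constraint applies → nullable.
- name: CHECK does not forbid NULL (a CHECK constraint passes when its expression is NULL) → nullable.
- due_date: CHECK does not forbid NULL (a CHECK constraint passes when its expression is NULL) → nullable.
- title: CHECK does not forbid NULL (a CHECK constraint passes when its expression is NULL) → nullable.
- format: part of the PRIMARY KEY, which implies NOT NULL → not nullable.
- fine_id: DEFAULT only fills an omitted column; an explicit NULL is still allowed → nullable.
- barcode: DEFAULT only fills an omitted column; an explicit NULL is still allowed → nullable.

isbn, name, due_date, title, fine_id, barcode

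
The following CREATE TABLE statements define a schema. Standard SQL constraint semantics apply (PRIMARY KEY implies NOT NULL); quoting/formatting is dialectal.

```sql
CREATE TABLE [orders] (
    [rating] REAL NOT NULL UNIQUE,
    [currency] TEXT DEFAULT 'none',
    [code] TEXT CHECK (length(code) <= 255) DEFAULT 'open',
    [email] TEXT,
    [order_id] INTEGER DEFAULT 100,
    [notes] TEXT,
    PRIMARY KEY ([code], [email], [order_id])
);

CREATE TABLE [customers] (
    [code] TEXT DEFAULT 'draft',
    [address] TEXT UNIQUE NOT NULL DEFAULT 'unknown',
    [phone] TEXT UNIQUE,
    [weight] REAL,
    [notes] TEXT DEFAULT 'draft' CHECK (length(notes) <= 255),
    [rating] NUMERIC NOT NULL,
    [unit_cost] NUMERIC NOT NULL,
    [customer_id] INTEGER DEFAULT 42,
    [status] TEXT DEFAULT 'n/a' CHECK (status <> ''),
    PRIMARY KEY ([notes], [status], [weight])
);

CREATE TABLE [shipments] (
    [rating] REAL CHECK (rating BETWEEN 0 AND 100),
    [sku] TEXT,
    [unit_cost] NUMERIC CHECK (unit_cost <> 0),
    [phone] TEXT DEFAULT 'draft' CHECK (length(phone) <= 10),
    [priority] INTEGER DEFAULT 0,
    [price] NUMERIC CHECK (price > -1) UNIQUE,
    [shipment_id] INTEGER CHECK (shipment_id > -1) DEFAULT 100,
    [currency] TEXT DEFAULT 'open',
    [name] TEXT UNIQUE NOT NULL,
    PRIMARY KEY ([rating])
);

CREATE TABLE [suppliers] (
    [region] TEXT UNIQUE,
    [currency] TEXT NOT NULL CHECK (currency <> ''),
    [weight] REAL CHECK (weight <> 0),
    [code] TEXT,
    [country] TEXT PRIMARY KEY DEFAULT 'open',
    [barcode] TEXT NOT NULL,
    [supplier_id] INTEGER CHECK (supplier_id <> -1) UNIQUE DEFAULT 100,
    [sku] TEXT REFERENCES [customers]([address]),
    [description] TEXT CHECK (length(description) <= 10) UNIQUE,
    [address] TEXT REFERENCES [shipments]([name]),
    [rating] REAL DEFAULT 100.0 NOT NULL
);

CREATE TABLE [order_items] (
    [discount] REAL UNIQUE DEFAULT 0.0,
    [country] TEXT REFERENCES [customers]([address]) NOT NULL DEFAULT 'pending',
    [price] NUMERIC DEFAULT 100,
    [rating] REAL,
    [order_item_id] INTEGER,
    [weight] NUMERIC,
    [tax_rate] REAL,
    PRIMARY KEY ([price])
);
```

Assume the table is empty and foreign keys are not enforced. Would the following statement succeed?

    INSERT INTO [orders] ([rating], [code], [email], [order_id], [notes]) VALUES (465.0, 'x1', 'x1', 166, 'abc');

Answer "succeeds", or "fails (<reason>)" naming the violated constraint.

NOT NULL columns: code is supplied; email is supplied; order_id is supplied; rating is supplied.
CHECK constraints: 'x1' satisfies (length(code) <= 255).
No constraint is violated.

succeeds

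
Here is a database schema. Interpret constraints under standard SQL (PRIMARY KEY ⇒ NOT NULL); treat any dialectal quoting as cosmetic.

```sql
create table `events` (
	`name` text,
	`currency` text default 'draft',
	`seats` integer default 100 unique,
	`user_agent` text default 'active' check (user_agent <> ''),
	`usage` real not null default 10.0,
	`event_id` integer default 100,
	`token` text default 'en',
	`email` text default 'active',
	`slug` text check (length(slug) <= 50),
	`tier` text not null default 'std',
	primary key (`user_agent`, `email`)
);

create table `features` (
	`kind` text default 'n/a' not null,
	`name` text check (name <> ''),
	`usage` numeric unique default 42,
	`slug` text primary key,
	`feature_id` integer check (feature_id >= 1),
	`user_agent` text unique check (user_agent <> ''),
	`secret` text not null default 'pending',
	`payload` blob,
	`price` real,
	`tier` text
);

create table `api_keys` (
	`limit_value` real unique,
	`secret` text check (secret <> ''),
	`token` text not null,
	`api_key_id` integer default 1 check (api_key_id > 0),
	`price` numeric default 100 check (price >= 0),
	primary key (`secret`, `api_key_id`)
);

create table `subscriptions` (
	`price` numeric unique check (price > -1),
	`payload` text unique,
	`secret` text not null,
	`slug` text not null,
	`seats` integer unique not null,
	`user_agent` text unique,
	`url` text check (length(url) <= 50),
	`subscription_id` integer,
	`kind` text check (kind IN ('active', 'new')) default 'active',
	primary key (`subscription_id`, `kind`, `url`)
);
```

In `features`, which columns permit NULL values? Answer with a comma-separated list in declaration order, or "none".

name, usage, feature_id, user_agent, payload, price, tier

- kind: declared NOT NULL → not nullable.
- name: CHECK does not forbid NULL (a CHECK constraint passes when its expression is NULL) → nullable.
- usage: UNIQUE does not imply NOT NULL → nullable.
- slug: part of the PRIMARY KEY, which implies NOT NULL → not nullable.
- feature_id: CHECK does not forbid NULL (a CHECK constraint passes when its expression is NULL) → nullable.
- user_agent: CHECK does not forbid NULL (a CHECK constraint passes when its expression is NULL) → nullable.
- secret: declared NOT NULL → not nullable.
- payload: no NOT NULL constraint applies → nullable.
- price: no NOT NULL constraint applies → nullable.
- tier: no NOT NULL constraint applies → nullable.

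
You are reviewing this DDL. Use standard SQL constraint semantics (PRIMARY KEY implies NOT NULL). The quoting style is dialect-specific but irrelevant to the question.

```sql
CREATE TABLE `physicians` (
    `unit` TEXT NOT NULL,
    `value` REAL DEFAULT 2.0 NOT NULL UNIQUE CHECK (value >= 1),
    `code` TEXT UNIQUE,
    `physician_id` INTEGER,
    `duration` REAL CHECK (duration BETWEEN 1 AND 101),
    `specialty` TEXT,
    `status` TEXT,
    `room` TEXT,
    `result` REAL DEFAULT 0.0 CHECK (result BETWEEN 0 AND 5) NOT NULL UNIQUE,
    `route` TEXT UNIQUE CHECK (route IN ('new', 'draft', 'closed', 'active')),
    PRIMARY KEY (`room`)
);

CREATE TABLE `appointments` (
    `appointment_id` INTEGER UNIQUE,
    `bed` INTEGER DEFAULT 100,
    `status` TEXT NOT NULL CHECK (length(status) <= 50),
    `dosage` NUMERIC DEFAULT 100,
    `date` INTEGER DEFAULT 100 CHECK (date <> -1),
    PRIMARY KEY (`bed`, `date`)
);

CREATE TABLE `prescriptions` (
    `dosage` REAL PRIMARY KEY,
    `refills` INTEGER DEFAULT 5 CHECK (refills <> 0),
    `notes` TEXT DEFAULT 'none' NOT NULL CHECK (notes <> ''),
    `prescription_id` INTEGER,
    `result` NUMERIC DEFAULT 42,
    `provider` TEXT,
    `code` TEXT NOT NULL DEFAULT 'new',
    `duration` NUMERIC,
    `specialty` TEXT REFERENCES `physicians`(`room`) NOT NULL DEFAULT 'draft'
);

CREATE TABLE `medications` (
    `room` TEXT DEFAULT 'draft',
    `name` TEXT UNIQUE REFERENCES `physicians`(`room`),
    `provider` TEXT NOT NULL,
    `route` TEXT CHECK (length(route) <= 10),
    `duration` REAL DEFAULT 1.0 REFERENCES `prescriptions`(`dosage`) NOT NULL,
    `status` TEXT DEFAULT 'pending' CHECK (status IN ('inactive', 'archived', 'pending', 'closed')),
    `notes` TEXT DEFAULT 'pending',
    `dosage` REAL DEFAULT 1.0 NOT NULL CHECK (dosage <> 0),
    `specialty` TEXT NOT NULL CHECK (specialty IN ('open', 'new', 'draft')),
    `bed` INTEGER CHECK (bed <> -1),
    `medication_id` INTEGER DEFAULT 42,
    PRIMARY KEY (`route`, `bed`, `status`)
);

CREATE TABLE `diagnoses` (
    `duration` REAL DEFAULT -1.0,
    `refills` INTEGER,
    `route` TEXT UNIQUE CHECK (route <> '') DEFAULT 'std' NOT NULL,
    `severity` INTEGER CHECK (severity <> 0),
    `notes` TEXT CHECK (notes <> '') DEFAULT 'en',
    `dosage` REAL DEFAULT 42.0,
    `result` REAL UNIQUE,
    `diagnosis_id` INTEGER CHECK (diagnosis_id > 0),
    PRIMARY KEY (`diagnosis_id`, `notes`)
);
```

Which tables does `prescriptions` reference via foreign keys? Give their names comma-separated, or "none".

physicians

- specialty REFERENCES physicians(room).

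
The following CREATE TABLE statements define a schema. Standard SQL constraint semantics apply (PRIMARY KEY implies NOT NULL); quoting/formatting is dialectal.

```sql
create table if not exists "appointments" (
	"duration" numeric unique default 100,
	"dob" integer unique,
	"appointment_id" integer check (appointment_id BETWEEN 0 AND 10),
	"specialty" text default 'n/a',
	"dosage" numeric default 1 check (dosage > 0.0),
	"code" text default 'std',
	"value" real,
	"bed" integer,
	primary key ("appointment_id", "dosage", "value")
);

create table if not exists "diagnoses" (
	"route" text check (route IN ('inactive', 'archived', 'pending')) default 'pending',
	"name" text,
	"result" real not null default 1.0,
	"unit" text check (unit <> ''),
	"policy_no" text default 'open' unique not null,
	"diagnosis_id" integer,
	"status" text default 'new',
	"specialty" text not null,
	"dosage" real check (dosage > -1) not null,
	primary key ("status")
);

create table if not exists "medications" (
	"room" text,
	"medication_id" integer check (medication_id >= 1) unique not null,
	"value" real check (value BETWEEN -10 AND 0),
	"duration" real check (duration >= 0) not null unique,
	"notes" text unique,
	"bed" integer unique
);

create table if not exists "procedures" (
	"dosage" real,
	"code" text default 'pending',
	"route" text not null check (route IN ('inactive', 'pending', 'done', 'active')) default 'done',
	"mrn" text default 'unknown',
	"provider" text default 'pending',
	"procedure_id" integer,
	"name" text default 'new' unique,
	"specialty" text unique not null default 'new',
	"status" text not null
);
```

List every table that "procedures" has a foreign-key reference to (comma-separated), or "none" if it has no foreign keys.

No column in procedures has a REFERENCES clause.

none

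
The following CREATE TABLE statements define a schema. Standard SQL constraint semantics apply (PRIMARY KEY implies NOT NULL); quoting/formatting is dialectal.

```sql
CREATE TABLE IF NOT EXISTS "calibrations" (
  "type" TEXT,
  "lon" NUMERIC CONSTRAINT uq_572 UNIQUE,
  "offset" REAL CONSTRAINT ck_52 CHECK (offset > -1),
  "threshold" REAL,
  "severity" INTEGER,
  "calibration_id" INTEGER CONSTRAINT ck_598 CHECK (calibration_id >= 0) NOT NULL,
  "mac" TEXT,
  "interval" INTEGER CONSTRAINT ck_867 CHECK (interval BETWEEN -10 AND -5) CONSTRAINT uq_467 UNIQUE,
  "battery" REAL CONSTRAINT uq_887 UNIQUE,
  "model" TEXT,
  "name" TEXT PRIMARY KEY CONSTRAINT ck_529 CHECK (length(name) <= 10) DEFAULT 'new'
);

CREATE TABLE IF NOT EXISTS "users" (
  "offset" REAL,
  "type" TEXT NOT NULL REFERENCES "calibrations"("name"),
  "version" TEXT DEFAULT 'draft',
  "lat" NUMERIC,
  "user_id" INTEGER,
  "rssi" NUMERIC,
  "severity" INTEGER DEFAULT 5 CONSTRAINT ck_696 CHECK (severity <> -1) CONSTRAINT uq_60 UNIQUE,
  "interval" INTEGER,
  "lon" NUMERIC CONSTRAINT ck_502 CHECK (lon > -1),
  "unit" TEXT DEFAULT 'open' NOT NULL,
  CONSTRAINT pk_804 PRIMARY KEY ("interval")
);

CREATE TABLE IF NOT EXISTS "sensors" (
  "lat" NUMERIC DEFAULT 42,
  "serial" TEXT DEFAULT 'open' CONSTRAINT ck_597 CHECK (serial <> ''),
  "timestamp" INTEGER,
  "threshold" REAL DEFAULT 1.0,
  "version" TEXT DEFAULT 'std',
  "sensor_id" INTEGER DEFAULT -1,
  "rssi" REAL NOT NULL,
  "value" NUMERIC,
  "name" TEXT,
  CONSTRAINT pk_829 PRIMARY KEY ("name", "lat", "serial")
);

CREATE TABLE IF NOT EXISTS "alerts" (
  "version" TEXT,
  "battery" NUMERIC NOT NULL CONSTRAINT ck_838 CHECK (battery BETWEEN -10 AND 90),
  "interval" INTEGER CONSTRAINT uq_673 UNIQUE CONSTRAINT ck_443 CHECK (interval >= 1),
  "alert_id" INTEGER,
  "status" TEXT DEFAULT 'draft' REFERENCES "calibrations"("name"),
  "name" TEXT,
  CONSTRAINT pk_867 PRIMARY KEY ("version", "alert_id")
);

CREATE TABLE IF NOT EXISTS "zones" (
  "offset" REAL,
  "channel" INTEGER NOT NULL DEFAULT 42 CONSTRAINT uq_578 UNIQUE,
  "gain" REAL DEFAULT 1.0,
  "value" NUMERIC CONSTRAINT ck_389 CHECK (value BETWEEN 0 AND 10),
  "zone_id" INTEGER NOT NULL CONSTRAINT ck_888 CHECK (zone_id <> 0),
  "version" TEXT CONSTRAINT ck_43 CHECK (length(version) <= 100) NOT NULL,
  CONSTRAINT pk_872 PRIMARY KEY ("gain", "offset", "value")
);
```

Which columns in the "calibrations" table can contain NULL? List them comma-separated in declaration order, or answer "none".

- type: no NOT NULL constraint applies → nullable.
- lon: UNIQUE does not imply NOT NULL → nullable.
- offset: CHECK does not forbid NULL (a CHECK constraint passes when its expression is NULL) → nullable.
- threshold: no NOT NULL constraint applies → nullable.
- severity: no NOT NULL constraint applies → nullable.
- calibration_id: declared NOT NULL → not nullable.
- mac: no NOT NULL constraint applies → nullable.
- interval: CHECK does not forbid NULL (a CHECK constraint passes when its expression is NULL) → nullable.
- battery: UNIQUE does not imply NOT NULL → nullable.
- model: no NOT NULL constraint applies → nullable.
- name: part of the PRIMARY KEY, which implies NOT NULL → not nullable.

type, lon, offset, threshold, severity, mac, interval, battery, model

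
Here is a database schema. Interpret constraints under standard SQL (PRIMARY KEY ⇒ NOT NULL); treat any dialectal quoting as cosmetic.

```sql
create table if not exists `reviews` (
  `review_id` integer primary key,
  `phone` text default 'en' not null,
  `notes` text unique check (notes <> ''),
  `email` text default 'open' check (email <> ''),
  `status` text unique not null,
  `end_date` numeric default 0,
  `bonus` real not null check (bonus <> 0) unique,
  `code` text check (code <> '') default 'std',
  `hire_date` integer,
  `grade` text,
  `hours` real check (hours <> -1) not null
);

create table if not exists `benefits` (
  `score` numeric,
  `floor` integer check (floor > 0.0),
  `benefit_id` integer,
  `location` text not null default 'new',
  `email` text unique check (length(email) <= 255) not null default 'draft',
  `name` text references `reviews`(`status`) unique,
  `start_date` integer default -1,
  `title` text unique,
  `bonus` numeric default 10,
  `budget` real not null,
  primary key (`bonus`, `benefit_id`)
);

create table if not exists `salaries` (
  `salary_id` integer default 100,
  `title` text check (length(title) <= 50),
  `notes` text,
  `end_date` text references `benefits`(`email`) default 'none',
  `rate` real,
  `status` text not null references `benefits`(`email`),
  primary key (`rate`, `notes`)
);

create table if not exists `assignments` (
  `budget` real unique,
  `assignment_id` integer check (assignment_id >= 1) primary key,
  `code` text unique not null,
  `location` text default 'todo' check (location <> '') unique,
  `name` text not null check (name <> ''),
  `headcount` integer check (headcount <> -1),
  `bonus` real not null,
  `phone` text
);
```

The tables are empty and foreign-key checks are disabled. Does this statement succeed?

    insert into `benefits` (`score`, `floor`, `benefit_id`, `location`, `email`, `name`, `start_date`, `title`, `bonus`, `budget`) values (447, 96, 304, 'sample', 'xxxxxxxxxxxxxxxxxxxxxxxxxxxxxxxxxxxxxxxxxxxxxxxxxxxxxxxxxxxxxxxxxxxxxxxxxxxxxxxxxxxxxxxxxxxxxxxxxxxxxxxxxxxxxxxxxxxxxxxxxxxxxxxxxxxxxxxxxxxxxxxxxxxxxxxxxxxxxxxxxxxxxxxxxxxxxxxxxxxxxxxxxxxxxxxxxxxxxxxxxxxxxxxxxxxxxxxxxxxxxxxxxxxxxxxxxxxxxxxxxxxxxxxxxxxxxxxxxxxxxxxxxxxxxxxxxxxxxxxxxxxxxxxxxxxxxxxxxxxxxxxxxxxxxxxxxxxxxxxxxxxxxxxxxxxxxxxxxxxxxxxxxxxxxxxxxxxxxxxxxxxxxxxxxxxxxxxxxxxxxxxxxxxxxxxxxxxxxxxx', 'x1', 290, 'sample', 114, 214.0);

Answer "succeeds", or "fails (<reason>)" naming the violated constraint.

The value 'xxxxxxxxxxxxxxxxxxxxxxxxxxxxxxxxxxxxxxxxxxxxxxxxxxxxxxxxxxxxxxxxxxxxxxxxxxxxxxxxxxxxxxxxxxxxxxxxxxxxxxxxxxxxxxxxxxxxxxxxxxxxxxxxxxxxxxxxxxxxxxxxxxxxxxxxxxxxxxxxxxxxxxxxxxxxxxxxxxxxxxxxxxxxxxxxxxxxxxxxxxxxxxxxxxxxxxxxxxxxxxxxxxxxxxxxxxxxxxxxxxxxxxxxxxxxxxxxxxxxxxxxxxxxxxxxxxxxxxxxxxxxxxxxxxxxxxxxxxxxxxxxxxxxxxxxxxxxxxxxxxxxxxxxxxxxxxxxxxxxxxxxxxxxxxxxxxxxxxxxxxxxxxxxxxxxxxxxxxxxxxxxxxxxxxxxxxxxxxxx' for email violates CHECK (length(email) <= 255).

fails (CHECK on email)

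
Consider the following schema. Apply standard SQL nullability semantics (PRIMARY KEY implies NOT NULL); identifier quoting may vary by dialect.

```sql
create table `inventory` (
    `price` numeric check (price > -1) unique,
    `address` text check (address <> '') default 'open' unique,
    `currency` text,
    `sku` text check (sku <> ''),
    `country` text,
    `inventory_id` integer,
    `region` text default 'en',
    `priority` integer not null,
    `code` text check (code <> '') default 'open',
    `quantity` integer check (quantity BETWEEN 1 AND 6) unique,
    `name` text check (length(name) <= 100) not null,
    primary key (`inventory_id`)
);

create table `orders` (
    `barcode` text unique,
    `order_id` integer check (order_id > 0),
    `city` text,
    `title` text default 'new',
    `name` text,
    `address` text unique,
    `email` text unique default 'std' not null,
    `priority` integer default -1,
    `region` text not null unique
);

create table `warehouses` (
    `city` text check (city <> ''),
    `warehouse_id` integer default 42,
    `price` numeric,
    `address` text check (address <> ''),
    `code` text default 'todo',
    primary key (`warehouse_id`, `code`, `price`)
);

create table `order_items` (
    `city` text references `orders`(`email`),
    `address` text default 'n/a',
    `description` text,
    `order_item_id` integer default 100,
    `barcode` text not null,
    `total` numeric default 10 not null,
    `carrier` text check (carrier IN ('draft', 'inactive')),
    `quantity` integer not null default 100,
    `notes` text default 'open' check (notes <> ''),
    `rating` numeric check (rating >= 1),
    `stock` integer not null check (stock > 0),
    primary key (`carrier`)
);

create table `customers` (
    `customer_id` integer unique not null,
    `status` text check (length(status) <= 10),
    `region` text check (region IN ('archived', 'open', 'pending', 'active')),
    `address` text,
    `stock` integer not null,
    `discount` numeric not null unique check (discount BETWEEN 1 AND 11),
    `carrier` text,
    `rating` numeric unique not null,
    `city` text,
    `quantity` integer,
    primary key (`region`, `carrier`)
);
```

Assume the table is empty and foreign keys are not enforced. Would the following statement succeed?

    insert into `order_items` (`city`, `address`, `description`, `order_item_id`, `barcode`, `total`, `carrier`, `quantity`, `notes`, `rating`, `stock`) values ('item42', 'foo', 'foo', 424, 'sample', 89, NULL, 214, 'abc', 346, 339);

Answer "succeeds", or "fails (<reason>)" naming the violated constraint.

carrier is explicitly set to NULL, but carrier is part of the PRIMARY KEY (implied NOT NULL).

fails (NOT NULL on carrier)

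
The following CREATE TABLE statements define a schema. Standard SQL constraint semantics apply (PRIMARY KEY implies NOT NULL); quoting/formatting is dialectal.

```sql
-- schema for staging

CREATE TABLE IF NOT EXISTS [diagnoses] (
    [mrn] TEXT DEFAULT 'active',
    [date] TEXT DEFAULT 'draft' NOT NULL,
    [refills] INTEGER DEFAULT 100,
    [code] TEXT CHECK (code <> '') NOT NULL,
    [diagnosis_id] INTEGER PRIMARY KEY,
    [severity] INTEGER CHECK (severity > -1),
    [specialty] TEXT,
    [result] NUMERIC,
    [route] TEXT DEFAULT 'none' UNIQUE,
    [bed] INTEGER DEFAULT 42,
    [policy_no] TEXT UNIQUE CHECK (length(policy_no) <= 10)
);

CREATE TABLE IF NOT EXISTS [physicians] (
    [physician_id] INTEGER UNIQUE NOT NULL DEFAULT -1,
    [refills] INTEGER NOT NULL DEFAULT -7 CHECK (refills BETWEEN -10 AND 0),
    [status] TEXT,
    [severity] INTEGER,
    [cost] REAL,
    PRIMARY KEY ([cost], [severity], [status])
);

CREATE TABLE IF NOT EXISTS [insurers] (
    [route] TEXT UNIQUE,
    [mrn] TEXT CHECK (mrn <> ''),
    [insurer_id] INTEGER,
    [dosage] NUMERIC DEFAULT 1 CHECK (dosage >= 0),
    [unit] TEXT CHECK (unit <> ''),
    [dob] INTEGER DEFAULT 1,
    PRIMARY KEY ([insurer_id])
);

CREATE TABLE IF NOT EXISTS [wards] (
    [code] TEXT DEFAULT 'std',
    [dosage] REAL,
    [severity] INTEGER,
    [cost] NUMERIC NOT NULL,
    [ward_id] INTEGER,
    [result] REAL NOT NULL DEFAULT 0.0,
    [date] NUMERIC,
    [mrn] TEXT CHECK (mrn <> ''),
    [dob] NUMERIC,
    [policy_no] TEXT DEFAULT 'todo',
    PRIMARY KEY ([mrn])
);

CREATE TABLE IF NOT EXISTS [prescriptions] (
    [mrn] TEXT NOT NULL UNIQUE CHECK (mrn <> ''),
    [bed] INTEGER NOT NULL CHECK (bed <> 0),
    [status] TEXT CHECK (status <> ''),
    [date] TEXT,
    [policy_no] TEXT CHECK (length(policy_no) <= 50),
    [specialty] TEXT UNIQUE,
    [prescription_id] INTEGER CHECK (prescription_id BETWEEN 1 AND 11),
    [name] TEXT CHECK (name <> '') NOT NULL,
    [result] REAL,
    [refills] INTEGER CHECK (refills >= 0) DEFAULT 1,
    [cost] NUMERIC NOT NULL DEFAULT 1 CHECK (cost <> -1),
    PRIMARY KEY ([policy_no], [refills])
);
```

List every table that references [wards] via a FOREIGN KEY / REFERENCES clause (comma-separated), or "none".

none

No REFERENCES clause anywhere in the schema names wards.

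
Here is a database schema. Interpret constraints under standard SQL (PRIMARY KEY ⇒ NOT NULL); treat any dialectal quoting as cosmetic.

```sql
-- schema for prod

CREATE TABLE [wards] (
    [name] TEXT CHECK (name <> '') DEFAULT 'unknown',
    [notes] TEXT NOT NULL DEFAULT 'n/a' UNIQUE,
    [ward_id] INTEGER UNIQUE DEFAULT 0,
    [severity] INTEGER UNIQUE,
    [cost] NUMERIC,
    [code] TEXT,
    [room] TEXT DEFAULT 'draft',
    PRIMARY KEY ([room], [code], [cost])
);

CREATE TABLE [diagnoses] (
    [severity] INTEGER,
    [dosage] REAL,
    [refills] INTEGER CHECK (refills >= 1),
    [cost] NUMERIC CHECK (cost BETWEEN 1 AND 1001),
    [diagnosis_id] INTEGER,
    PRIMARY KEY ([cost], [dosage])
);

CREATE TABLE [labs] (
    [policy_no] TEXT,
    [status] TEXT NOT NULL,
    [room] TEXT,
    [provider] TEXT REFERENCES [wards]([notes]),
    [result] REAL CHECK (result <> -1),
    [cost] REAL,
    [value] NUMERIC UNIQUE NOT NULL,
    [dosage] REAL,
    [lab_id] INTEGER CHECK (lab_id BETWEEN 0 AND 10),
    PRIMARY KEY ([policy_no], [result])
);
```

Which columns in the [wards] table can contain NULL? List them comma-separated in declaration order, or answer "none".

- name: CHECK does not forbid NULL (a CHECK constraint passes when its expression is NULL) → nullable.
- notes: declared NOT NULL → not nullable.
- ward_id: UNIQUE does not imply NOT NULL → nullable.
- severity: UNIQUE does not imply NOT NULL → nullable.
- cost: part of the PRIMARY KEY, which implies NOT NULL → not nullable.
- code: part of the PRIMARY KEY, which implies NOT NULL → not nullable.
- room: part of the PRIMARY KEY, which implies NOT NULL → not nullable.

name, ward_id, severity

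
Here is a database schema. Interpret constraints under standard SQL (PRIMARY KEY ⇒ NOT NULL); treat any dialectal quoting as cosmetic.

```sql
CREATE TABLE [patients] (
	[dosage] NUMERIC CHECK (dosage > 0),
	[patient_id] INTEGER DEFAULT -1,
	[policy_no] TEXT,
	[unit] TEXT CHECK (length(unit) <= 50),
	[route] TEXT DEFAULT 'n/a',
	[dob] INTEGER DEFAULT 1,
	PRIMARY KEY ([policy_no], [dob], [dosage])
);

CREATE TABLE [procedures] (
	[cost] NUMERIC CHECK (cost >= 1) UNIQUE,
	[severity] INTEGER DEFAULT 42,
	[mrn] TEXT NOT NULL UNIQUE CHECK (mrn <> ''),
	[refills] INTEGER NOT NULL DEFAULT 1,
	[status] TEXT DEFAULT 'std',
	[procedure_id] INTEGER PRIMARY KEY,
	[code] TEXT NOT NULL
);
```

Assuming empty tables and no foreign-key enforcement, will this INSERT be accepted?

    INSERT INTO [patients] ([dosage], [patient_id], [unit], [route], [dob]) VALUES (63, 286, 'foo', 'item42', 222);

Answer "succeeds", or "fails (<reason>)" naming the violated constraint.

fails (NOT NULL on policy_no)

policy_no is omitted from the column list and has no DEFAULT, so it would receive NULL.
But policy_no is part of the PRIMARY KEY (implied NOT NULL).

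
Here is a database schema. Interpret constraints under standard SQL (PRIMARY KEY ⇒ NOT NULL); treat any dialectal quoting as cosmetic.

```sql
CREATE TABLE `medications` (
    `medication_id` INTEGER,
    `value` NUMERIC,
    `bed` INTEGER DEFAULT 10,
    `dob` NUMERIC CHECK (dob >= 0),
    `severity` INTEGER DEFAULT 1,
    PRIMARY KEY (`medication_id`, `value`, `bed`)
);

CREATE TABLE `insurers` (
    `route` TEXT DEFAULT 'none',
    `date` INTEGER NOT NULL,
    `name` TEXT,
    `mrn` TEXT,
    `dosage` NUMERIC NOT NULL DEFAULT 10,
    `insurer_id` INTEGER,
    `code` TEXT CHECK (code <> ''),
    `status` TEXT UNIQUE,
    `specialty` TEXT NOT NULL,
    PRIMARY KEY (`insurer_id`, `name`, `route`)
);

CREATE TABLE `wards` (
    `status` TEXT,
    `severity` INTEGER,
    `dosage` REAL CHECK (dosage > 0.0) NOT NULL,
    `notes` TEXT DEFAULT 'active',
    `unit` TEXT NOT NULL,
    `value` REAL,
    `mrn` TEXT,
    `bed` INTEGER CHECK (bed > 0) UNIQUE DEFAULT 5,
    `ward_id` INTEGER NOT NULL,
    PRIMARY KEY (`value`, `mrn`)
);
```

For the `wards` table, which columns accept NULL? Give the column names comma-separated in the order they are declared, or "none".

status, severity, notes, bed

- status: no NOT NULL constraint applies → nullable.
- severity: no NOT NULL constraint applies → nullable.
- dosage: declared NOT NULL → not nullable.
- notes: DEFAULT only fills an omitted column; an explicit NULL is still allowed → nullable.
- unit: declared NOT NULL → not nullable.
- value: part of the PRIMARY KEY, which implies NOT NULL → not nullable.
- mrn: part of the PRIMARY KEY, which implies NOT NULL → not nullable.
- bed: CHECK does not forbid NULL (a CHECK constraint passes when its expression is NULL) → nullable.
- ward_id: declared NOT NULL → not nullable.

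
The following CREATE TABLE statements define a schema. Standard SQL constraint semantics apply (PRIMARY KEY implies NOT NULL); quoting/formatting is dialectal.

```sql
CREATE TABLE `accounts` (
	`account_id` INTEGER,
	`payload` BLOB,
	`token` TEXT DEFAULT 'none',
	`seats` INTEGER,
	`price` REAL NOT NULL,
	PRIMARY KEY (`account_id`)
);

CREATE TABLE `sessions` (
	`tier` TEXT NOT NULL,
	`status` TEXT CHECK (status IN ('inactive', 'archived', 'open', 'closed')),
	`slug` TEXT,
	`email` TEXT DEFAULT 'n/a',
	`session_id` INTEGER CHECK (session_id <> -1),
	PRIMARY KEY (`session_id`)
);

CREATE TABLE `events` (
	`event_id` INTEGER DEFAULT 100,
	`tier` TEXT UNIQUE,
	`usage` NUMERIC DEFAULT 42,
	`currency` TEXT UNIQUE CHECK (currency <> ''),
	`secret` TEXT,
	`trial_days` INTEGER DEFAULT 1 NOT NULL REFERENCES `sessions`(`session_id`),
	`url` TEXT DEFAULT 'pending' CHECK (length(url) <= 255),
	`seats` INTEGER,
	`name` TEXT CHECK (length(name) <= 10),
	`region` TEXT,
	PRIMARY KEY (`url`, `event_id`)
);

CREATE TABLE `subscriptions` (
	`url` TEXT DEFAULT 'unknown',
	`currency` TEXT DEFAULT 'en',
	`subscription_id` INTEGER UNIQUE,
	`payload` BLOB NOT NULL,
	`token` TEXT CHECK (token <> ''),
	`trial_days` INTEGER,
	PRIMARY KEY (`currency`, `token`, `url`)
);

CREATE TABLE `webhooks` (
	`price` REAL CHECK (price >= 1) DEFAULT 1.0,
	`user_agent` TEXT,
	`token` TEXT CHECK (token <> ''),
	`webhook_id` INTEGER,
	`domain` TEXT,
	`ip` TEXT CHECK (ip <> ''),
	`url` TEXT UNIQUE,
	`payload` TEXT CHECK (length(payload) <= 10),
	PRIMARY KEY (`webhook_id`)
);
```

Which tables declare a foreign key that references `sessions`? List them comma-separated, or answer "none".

- events.trial_days references sessions(session_id).

events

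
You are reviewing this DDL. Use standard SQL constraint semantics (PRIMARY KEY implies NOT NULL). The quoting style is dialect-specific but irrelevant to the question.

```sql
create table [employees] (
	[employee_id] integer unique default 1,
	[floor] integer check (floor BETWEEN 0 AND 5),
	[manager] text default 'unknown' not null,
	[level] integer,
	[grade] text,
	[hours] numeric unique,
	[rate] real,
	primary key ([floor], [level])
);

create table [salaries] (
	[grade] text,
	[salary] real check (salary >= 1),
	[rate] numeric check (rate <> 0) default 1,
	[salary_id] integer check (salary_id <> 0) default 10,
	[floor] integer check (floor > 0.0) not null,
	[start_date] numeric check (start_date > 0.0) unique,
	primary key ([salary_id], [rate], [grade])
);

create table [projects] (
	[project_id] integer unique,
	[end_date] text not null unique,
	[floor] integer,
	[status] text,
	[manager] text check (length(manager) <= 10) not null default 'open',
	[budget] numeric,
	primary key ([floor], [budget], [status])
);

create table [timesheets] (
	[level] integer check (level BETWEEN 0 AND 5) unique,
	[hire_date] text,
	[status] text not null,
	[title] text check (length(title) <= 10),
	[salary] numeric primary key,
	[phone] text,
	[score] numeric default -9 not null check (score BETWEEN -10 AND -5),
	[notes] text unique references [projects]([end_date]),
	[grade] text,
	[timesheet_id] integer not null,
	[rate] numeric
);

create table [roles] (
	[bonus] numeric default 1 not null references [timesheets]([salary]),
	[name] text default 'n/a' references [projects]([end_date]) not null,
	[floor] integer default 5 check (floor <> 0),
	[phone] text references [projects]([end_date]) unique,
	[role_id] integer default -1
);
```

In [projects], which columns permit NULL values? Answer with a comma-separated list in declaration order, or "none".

- project_id: UNIQUE does not imply NOT NULL → nullable.
- end_date: declared NOT NULL → not nullable.
- floor: part of the PRIMARY KEY, which implies NOT NULL → not nullable.
- status: part of the PRIMARY KEY, which implies NOT NULL → not nullable.
- manager: declared NOT NULL → not nullable.
- budget: part of the PRIMARY KEY, which implies NOT NULL → not nullable.

project_id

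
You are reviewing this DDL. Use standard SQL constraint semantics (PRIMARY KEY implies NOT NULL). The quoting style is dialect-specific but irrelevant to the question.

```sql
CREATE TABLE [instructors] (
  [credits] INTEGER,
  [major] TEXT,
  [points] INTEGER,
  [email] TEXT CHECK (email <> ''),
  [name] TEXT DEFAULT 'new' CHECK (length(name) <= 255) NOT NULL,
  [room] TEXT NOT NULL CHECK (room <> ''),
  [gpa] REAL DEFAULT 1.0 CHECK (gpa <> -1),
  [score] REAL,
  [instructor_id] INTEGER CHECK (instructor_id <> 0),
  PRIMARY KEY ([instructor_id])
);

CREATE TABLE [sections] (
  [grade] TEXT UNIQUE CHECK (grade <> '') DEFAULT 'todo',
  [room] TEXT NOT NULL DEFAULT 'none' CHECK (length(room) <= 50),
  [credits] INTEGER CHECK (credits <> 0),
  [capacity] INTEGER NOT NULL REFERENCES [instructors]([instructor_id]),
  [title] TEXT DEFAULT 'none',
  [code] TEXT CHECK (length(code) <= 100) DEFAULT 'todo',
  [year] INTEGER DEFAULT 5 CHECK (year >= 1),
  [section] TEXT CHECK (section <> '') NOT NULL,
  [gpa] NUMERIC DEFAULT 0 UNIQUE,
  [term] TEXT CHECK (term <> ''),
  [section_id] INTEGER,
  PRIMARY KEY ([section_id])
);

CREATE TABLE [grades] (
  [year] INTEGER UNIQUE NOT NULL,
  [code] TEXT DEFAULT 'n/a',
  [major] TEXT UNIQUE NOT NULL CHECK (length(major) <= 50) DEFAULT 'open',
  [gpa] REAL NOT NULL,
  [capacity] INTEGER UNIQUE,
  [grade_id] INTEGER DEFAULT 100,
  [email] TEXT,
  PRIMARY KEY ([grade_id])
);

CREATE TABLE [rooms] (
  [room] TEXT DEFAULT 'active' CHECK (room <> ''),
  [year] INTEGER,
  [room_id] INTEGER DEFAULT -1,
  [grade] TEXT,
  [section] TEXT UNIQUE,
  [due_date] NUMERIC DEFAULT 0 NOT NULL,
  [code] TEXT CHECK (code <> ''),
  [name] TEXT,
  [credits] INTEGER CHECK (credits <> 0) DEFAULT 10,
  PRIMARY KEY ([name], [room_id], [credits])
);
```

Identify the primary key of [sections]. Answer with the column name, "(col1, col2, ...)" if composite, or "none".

section_id

section_id is declared PRIMARY KEY as a table-level PRIMARY KEY clause.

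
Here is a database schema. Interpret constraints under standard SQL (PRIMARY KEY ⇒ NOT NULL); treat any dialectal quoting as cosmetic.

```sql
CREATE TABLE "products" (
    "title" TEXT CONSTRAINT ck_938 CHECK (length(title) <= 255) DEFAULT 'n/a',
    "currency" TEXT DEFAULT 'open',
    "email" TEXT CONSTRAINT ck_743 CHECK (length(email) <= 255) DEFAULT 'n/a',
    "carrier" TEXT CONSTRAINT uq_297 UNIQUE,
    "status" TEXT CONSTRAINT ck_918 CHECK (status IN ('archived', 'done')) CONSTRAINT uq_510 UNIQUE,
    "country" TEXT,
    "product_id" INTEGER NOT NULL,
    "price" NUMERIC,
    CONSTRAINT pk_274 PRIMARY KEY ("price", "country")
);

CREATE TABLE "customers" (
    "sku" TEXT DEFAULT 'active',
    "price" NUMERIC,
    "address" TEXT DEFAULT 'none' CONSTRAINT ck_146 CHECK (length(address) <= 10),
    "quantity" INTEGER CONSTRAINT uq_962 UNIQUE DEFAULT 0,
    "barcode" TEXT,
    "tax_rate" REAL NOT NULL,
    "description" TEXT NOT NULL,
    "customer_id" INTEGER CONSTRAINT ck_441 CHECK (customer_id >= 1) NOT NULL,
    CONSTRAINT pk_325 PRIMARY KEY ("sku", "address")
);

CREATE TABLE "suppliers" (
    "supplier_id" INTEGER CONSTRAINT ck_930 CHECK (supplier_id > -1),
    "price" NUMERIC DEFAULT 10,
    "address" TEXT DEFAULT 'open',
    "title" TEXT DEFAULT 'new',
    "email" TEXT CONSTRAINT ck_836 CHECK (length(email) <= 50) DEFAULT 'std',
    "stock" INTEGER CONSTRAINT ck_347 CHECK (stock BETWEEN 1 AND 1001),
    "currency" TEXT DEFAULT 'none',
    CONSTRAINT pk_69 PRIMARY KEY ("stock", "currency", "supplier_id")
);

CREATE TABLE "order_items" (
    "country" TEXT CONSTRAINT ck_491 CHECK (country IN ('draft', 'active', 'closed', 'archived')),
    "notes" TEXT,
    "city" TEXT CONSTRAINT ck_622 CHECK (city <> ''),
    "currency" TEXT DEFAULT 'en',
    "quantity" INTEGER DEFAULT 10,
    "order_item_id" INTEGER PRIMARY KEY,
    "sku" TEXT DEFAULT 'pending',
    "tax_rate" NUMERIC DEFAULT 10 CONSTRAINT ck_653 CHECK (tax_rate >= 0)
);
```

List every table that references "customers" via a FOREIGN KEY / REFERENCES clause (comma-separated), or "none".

No REFERENCES clause anywhere in the schema names customers.

none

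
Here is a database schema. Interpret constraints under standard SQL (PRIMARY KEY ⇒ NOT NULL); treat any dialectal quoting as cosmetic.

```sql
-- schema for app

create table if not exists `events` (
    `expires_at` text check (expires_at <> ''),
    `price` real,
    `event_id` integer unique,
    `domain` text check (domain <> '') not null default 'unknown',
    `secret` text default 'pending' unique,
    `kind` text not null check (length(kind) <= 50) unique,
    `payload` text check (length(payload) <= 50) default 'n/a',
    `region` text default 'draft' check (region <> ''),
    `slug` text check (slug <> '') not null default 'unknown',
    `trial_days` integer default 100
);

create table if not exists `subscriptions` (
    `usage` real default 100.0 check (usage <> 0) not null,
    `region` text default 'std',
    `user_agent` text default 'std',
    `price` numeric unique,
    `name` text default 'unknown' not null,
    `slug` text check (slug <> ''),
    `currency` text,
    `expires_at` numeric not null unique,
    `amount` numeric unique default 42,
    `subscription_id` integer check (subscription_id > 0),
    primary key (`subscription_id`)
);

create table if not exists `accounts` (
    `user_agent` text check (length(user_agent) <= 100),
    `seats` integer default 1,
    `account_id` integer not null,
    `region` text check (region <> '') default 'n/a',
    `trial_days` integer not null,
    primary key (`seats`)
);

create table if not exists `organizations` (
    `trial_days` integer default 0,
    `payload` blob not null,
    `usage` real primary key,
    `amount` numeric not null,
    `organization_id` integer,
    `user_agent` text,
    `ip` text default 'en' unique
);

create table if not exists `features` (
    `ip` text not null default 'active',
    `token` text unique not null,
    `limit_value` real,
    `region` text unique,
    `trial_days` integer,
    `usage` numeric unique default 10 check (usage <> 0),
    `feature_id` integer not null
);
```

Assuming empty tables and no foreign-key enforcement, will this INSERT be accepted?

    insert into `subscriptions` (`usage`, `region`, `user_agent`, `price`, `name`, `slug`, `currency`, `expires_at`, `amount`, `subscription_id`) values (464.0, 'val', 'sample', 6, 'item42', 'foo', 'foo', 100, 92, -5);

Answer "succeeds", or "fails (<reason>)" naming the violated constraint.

fails (CHECK on subscription_id)

The value -5 for subscription_id violates CHECK (subscription_id > 0).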